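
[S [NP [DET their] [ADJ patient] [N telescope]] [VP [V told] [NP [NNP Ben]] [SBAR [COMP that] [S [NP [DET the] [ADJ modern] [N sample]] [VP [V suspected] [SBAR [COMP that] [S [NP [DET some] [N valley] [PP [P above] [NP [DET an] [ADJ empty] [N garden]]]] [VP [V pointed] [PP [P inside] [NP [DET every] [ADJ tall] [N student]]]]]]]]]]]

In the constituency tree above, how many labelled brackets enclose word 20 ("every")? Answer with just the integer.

11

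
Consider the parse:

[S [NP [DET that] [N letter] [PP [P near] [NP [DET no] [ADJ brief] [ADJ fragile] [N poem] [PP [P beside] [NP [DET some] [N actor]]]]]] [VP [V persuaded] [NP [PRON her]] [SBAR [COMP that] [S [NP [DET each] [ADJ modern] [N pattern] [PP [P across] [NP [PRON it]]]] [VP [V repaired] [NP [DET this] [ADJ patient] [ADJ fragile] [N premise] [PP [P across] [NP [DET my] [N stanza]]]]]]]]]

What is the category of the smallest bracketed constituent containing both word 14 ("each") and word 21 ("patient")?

The smallest bracket enclosing both words is [S each modern pattern across it repaired this patient fragile premise across my stanza], so the label is S.

S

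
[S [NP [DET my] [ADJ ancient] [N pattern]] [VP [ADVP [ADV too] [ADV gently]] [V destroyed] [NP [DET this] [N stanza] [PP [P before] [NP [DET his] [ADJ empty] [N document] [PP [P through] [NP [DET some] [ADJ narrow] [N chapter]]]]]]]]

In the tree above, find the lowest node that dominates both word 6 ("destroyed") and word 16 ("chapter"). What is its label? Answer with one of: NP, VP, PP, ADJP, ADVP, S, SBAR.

VP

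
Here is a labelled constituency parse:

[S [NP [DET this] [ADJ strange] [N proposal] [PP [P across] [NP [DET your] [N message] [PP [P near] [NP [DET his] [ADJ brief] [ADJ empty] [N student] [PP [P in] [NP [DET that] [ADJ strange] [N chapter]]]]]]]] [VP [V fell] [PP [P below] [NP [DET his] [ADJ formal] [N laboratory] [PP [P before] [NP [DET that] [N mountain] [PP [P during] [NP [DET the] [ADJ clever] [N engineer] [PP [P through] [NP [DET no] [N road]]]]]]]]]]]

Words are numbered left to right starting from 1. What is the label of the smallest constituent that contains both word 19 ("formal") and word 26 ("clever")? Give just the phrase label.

Both words fall inside [NP his formal laboratory before that mountain during the clever engineer through no road] (words 18–30), and no smaller constituent contains them both. Label: NP.

NP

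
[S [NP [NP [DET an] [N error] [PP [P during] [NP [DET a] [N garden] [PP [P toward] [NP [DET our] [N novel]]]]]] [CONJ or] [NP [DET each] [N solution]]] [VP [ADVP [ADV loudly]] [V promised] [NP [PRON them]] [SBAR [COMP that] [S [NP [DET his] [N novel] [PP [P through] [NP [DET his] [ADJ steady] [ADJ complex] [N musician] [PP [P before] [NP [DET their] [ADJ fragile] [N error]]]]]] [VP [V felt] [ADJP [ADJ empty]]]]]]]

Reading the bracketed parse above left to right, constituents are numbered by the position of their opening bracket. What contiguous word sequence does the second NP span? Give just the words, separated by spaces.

an error during a garden toward our novel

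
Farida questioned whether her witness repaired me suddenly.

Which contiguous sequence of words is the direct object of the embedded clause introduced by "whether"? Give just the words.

me

Within the embedded clause introduced by "whether", the direct object of "repaired" is "me".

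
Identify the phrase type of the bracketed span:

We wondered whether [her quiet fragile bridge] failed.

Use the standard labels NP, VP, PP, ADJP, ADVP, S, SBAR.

NP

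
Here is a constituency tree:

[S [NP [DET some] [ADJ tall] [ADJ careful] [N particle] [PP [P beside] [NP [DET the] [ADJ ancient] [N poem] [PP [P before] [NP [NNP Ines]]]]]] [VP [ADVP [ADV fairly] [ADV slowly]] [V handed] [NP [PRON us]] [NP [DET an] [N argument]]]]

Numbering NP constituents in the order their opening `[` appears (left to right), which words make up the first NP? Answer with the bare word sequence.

some tall careful particle beside the ancient poem before Ines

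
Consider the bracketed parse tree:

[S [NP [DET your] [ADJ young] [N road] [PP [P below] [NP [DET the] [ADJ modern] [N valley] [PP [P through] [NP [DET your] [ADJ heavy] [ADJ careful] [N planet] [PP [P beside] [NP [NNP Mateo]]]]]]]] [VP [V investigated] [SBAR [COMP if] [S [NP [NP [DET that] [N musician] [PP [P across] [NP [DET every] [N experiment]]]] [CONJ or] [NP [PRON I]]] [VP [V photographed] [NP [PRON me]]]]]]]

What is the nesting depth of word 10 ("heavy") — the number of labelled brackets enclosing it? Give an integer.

7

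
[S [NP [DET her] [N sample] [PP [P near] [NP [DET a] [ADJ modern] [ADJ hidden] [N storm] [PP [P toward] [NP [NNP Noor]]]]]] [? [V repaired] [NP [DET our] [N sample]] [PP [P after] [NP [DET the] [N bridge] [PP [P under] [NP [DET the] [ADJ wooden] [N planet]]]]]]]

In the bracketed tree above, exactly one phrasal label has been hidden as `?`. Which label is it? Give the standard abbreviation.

The `?` node immediately contains: V 'repaired', NP, PP. That is the internal structure of a verb phrase, so the label is VP.

VP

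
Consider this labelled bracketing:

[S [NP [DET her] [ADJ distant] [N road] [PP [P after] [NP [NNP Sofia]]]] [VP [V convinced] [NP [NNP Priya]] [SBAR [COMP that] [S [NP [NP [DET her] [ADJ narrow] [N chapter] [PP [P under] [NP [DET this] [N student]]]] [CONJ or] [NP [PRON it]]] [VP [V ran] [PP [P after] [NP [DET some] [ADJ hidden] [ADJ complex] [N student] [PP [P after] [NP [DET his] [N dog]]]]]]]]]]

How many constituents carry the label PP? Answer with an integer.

4

The PP constituents are: [PP after Sofia]; [PP under this student]; [PP after some hidden complex student after his dog]; [PP after his dog]. Total: 4.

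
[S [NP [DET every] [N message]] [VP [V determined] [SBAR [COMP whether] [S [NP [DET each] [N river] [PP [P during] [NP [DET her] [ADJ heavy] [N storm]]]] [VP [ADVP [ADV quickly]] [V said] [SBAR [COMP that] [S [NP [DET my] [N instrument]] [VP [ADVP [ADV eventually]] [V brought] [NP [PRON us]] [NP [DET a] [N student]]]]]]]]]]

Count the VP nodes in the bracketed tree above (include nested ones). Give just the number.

Scanning left to right, an opening `[VP` appears at word positions 3, 11, 16 — 3 in total.

3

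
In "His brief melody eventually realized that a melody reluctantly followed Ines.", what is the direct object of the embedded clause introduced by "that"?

Ines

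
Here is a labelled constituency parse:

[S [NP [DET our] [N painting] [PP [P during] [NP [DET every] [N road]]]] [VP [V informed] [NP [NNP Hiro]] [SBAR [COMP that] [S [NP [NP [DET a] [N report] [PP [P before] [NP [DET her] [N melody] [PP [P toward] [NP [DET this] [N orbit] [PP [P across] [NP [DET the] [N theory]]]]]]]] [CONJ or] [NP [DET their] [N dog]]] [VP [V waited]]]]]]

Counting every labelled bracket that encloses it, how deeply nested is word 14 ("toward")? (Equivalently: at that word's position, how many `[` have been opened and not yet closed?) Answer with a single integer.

10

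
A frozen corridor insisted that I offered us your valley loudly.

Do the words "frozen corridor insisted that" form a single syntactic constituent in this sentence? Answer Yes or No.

No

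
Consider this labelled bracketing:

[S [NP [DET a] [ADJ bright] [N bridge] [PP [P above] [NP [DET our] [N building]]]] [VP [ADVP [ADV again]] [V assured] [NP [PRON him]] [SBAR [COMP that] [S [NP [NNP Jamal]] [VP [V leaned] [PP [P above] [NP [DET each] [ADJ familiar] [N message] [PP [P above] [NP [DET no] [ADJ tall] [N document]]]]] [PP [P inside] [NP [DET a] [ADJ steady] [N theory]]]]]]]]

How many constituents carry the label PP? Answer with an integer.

4

Listing each PP by its span: [PP above our building]; [PP above each familiar message above no tall document]; [PP above no tall document]; [PP inside a steady theory] — that makes 4.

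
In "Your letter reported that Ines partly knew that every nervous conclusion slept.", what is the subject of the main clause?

In the main clause the verb is "reported"; the NP preceding it, "your letter", is the subject.

your letter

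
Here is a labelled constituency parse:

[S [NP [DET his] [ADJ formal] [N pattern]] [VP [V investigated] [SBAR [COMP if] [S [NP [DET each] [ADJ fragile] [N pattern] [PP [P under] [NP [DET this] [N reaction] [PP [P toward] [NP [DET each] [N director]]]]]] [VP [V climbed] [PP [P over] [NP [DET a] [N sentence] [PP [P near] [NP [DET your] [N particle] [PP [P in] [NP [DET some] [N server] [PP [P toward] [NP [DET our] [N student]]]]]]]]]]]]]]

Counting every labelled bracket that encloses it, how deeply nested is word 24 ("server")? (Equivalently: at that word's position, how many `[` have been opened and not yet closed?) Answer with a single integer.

12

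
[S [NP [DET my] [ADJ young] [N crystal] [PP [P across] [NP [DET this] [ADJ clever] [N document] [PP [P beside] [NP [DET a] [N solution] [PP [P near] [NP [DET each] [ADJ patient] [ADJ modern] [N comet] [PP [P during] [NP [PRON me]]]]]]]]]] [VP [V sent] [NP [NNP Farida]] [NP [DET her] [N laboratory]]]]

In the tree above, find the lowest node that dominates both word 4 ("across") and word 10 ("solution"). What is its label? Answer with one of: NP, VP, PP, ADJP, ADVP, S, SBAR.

The smallest bracket enclosing both words is [PP across this clever document beside a solution near each patient modern comet during me], so the label is PP.

PP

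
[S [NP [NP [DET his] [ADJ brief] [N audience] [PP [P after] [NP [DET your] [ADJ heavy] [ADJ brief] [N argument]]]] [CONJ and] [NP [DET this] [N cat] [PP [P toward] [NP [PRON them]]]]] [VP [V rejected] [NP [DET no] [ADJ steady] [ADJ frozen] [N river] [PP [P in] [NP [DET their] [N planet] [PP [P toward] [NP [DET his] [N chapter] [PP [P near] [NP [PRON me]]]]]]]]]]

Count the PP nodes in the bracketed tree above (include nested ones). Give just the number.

5

Scanning left to right, an opening `[PP` appears at word positions 4, 12, 19, 22, 25 — 5 in total.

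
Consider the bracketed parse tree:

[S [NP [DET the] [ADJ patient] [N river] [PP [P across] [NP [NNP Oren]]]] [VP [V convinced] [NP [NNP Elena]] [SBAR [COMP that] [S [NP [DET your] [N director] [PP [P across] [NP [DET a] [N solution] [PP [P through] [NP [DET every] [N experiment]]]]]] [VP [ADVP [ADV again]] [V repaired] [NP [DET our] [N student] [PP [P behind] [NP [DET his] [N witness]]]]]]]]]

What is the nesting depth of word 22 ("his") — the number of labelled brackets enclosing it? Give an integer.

9

The word sits inside DET, which is inside NP, inside PP, inside NP, inside VP, inside S, inside SBAR, inside VP, inside S — 9 brackets in all.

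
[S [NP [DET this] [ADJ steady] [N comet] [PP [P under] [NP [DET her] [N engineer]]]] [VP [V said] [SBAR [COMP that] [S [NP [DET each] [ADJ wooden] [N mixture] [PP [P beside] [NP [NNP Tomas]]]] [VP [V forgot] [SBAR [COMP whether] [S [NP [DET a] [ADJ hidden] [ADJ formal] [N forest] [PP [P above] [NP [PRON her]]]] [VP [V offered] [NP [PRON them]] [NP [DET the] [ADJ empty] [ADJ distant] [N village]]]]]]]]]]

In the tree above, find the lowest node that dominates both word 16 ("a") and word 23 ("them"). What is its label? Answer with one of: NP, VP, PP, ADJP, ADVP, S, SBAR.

S

The smallest bracket enclosing both words is [S a hidden formal forest above her offered them the empty distant village], so the label is S.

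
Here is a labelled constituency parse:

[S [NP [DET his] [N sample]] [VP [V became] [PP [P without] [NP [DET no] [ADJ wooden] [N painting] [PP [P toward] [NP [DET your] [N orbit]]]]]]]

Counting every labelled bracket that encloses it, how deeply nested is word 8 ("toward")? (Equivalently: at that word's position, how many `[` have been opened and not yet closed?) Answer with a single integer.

6

Counting open brackets not yet closed at "toward": [S [VP [PP [NP [PP [P = 6.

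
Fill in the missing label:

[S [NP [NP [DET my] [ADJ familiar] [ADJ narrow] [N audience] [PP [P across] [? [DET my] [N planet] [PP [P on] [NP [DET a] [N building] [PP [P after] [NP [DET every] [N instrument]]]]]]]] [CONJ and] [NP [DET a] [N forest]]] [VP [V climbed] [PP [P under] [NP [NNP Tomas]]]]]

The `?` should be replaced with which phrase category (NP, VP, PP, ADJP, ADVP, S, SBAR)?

A constituent whose immediate children are DET 'my', N 'planet', PP is a noun phrase: NP.

NP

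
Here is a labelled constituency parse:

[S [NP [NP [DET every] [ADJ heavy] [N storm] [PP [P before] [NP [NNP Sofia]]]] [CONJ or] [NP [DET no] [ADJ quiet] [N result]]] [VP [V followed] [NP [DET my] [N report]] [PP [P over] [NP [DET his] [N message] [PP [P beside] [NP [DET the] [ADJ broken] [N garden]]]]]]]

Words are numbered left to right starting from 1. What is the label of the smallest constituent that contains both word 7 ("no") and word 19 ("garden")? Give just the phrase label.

S

The smallest bracket enclosing both words is [S every heavy storm before Sofia or no quiet result followed my report over his message beside the broken garden], so the label is S.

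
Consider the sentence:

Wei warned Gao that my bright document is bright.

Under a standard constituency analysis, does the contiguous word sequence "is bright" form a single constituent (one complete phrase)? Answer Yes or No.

Yes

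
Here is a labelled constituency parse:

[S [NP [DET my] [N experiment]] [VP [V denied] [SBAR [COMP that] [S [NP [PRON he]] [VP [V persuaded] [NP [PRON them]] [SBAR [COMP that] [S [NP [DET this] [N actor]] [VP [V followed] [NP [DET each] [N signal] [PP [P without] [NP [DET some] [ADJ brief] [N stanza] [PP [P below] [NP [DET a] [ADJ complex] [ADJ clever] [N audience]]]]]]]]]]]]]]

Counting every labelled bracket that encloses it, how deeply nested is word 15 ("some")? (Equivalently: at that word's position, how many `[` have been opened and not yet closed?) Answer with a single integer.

12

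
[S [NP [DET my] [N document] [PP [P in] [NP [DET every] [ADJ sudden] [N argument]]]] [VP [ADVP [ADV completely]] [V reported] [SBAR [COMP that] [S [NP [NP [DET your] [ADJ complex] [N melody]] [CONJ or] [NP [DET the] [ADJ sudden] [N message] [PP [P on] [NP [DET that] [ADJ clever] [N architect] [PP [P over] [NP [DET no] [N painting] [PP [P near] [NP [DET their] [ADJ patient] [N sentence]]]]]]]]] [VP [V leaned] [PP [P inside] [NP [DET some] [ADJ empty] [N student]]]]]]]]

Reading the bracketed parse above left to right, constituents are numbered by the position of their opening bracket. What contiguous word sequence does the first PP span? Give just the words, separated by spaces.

in every sudden argument

Opening `[PP` markers occur at word positions 3, 17, 21, 24, 29; the first of these opens the constituent [PP in every sudden argument].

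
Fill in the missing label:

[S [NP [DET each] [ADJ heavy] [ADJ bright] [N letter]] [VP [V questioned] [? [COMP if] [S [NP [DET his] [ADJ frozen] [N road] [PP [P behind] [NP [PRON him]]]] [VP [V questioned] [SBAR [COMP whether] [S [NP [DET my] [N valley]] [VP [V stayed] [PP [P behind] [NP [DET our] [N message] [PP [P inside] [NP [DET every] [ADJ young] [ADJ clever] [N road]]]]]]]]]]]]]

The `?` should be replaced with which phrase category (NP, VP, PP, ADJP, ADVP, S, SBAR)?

SBAR

A constituent whose immediate children are COMP 'if', S is a subordinate clause: SBAR.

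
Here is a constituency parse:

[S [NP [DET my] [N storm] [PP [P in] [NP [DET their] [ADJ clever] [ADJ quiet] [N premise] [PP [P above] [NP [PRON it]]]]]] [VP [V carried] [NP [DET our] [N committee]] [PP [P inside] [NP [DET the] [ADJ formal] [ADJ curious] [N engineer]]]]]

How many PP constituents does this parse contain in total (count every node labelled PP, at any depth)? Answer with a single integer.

3

Scanning left to right, an opening `[PP` appears at word positions 3, 8, 13 — 3 in total.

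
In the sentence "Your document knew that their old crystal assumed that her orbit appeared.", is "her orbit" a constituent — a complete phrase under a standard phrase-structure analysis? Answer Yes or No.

The sequence corresponds to a single NP node — the noun phrase "her orbit".

Yes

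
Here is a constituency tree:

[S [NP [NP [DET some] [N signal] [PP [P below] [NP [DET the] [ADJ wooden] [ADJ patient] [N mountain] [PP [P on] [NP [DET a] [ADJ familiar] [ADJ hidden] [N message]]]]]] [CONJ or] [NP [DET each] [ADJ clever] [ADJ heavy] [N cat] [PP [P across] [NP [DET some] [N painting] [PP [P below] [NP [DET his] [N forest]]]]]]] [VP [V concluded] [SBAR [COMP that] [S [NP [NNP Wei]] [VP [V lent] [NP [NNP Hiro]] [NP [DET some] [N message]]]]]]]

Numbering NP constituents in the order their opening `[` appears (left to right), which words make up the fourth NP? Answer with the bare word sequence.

a familiar hidden message

In left-to-right order the NP constituents are "some signal below the wooden patient mountain on a familiar hidden message or each clever heavy cat across some painting below his forest"; "some signal below the wooden patient mountain on a familiar hidden message"; "the wooden patient mountain on a familiar hidden message"; "a familiar hidden message"; "each clever heavy cat across some painting below his forest"; "some painting below his forest"; "his forest"; "Wei"; "Hiro"; "some message". Number 4 is "a familiar hidden message".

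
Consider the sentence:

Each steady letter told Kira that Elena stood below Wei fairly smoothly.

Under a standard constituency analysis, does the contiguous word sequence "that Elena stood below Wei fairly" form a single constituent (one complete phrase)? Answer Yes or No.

No

The smallest constituent containing the whole sequence is the subordinate clause [SBAR that Elena stood below Wei fairly smoothly], but the sequence is only part of it — it straddles the boundary between complementizer "that" and clause "Elena stood below Wei fairly smoothly".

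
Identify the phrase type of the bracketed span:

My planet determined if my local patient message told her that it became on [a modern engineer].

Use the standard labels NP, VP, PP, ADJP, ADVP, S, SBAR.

NP

"engineer" is the head of the bracketed span, so the span is a noun phrase: NP.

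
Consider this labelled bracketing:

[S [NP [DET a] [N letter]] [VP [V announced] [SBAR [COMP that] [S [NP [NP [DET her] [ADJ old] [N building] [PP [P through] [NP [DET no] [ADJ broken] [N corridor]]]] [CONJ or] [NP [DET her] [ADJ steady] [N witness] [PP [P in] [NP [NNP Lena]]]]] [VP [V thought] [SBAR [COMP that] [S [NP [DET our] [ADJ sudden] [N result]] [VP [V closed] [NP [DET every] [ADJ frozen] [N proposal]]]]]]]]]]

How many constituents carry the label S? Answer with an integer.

3

The S constituents are: [S a letter announced that her old building through no broken corridor or her steady witness in Lena thought that our sudden result closed every frozen proposal]; [S her old building through no broken corridor or her steady witness in Lena thought that our sudden result closed every frozen proposal]; [S our sudden result closed every frozen proposal]. Total: 3.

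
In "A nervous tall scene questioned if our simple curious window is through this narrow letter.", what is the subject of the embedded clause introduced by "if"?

our simple curious window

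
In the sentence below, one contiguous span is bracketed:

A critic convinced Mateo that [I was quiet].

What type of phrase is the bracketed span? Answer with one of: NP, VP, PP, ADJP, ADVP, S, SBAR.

S

The bracketed span "I was quiet" is headed by "was", making it a clause (S).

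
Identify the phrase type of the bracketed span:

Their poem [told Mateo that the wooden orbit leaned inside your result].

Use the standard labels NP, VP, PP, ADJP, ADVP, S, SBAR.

VP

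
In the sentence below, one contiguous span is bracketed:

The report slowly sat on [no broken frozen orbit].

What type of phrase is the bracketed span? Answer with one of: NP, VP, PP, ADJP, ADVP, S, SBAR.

The bracketed span "no broken frozen orbit" is headed by "orbit", making it a noun phrase (NP).

NP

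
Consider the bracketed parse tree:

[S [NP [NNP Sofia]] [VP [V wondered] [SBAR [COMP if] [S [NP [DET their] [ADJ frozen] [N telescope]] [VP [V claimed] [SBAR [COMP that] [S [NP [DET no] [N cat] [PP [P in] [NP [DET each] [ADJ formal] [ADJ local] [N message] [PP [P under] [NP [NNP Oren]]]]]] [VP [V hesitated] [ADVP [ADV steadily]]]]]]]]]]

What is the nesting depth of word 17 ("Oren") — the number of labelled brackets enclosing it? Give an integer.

13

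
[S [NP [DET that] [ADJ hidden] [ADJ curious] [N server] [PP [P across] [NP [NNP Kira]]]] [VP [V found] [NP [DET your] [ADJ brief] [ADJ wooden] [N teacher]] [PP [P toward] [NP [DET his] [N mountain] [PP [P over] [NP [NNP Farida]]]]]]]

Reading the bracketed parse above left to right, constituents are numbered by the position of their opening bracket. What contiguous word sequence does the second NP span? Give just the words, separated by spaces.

The NP opening brackets appear, in order, over: "that hidden curious server across Kira"; "Kira"; "your brief wooden teacher"; "his mountain over Farida"; "Farida". The second one spans "Kira".

Kira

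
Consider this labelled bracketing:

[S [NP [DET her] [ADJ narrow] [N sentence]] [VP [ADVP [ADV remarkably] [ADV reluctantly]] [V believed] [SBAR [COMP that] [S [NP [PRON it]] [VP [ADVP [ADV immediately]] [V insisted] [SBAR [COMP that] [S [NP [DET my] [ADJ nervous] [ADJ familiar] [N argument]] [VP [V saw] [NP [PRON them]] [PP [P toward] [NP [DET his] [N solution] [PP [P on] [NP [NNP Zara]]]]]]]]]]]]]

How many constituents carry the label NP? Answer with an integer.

Listing each NP by its span: [NP her narrow sentence]; [NP it]; [NP my nervous familiar argument]; [NP them]; [NP his solution on Zara]; [NP Zara] — that makes 6.

6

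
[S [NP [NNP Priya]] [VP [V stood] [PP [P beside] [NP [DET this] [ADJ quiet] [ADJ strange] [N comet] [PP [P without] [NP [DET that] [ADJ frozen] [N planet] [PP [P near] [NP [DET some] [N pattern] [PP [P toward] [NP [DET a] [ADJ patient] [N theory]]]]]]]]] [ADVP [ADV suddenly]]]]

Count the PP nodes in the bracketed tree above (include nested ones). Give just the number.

Scanning left to right, an opening `[PP` appears at word positions 3, 8, 12, 15 — 4 in total.

4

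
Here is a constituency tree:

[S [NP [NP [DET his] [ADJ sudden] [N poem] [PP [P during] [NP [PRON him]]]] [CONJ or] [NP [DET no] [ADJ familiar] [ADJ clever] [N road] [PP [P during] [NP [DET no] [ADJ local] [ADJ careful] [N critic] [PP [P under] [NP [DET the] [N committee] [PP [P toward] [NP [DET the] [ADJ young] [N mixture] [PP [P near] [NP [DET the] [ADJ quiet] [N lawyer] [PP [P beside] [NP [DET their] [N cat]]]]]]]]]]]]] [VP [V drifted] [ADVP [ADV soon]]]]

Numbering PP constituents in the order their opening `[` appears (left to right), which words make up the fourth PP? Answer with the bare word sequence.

Opening `[PP` markers occur at word positions 4, 11, 16, 19, 23, 27; the fourth of these opens the constituent [PP toward the young mixture near the quiet lawyer beside their cat].

toward the young mixture near the quiet lawyer beside their cat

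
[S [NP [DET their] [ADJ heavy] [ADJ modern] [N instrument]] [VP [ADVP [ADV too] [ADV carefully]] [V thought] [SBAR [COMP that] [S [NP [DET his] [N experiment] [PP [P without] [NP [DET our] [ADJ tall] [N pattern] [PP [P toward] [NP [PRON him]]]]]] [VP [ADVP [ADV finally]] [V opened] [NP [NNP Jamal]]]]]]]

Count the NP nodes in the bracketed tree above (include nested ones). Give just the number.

5

The NP constituents are: [NP their heavy modern instrument]; [NP his experiment without our tall pattern toward him]; [NP our tall pattern toward him]; [NP him]; [NP Jamal]. Total: 5.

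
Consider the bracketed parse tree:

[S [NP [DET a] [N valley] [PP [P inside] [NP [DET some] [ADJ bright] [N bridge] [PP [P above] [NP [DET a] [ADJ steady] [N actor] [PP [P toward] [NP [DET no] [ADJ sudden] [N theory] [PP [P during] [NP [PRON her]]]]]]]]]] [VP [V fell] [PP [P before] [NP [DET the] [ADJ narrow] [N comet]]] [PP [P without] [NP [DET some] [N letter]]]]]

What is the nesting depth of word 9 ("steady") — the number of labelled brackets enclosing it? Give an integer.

7

Counting open brackets not yet closed at "steady": [S [NP [PP [NP [PP [NP [ADJ = 7.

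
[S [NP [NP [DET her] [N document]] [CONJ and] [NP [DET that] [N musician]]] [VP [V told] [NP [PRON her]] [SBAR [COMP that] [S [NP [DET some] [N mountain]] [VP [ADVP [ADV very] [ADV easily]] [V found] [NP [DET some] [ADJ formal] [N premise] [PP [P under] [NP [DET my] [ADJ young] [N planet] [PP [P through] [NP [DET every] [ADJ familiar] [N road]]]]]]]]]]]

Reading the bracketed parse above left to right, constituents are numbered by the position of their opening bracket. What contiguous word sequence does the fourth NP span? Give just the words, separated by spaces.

her

The NP opening brackets appear, in order, over: "her document and that musician"; "her document"; "that musician"; "her"; "some mountain"; "some formal premise under my young planet through every familiar road"; "my young planet through every familiar road"; "every familiar road". The fourth one spans "her".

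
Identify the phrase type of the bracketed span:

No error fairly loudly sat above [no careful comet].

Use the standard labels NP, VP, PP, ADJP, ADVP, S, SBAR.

NP

The span is built around the noun "comet" — a noun phrase (NP).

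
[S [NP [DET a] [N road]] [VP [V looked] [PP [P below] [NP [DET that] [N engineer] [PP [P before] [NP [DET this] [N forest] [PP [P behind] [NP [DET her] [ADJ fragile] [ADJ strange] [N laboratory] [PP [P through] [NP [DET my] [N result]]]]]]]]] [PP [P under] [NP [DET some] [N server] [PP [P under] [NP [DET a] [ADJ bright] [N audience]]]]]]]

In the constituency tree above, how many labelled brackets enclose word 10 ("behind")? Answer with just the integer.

8

Counting open brackets not yet closed at "behind": [S [VP [PP [NP [PP [NP [PP [P = 8.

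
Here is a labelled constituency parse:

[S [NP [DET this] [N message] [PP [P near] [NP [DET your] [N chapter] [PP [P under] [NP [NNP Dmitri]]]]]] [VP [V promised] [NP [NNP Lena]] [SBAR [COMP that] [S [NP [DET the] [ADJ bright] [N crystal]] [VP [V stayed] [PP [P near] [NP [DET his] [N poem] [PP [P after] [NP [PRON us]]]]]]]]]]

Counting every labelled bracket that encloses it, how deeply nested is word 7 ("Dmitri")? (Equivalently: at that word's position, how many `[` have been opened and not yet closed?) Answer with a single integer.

Counting open brackets not yet closed at "Dmitri": [S [NP [PP [NP [PP [NP [NNP = 7.

7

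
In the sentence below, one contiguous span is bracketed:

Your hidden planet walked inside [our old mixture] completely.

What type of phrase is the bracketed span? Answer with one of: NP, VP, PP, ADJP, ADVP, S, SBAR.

NP

The span is built around the noun "mixture" — a noun phrase (NP).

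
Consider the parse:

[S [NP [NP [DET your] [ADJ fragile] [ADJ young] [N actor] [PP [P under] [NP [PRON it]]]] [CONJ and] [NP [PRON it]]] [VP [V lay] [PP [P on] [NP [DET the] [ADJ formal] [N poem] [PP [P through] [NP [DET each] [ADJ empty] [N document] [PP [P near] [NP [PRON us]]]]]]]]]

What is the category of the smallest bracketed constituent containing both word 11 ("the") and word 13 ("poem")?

Word 11 lies under S → VP → PP → NP → DET; word 13 lies under S → VP → PP → NP → N. The lowest shared node is the NP.

NP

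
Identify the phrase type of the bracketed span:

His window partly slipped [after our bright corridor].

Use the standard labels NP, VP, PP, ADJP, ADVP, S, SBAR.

The span is built around the preposition "after" — a prepositional phrase (PP).

PP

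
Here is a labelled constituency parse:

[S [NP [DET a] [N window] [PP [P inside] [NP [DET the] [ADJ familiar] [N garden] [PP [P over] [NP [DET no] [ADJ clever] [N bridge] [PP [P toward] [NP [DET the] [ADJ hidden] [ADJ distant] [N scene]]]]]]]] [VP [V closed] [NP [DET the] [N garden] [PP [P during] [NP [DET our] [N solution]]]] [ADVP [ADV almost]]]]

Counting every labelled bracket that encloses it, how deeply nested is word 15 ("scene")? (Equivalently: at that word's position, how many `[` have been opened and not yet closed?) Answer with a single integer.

9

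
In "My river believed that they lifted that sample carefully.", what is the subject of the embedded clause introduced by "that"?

they

The subject of the embedded clause introduced by "that" is the NP immediately before the verb "lifted": "they".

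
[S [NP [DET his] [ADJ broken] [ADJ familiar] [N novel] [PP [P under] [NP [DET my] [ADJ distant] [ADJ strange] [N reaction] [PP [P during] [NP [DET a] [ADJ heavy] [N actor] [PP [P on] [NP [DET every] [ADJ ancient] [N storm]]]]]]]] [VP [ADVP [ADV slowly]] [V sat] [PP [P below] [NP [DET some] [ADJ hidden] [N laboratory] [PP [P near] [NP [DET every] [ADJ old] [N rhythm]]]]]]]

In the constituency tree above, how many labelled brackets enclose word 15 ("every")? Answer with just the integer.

Counting open brackets not yet closed at "every": [S [NP [PP [NP [PP [NP [PP [NP [DET = 9.

9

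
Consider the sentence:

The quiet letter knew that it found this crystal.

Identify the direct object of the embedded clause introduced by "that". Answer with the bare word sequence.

this crystal

"found" heads the VP of the embedded clause introduced by "that", and "this crystal" is its direct object.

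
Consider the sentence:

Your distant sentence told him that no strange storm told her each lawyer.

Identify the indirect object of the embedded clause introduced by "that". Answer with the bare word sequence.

her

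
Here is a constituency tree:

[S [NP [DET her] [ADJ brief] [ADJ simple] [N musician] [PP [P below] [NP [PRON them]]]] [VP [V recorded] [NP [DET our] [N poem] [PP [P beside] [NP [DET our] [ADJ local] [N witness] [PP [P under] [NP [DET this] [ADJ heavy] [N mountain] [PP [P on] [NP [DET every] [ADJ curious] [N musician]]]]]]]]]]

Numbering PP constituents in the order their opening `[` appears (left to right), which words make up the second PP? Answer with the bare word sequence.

In left-to-right order the PP constituents are "below them"; "beside our local witness under this heavy mountain on every curious musician"; "under this heavy mountain on every curious musician"; "on every curious musician". Number 2 is "beside our local witness under this heavy mountain on every curious musician".

beside our local witness under this heavy mountain on every curious musician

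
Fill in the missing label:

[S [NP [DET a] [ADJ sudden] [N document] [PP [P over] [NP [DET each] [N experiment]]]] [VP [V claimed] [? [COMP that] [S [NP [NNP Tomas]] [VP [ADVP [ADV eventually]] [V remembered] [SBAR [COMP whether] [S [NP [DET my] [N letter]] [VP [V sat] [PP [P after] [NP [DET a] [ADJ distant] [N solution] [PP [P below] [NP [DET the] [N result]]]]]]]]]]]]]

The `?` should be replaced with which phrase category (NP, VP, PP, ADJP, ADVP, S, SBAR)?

SBAR

Looking at what the `?` directly dominates — COMP 'that', S — this is a subordinate clause (SBAR).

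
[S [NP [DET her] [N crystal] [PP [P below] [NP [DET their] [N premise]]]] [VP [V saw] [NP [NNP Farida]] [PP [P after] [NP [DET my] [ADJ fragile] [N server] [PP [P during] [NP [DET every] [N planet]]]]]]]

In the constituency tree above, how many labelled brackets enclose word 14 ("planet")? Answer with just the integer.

7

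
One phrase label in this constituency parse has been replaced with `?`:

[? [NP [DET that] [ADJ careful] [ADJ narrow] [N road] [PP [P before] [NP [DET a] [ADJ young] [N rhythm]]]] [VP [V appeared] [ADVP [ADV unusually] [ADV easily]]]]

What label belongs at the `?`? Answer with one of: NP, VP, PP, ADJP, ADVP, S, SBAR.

A constituent whose immediate children are NP, VP is a clause: S.

S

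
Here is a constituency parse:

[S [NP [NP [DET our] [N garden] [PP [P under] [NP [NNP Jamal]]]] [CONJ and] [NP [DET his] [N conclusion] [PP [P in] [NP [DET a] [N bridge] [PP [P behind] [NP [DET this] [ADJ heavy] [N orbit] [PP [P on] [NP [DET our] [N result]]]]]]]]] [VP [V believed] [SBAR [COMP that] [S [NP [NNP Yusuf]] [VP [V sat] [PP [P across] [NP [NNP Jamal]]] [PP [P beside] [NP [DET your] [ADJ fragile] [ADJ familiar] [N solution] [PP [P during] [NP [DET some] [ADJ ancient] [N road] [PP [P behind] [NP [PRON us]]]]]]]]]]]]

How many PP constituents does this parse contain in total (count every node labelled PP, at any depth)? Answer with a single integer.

8

The PP constituents are: [PP under Jamal]; [PP in a bridge behind this heavy orbit on our result]; [PP behind this heavy orbit on our result]; [PP on our result]; [PP across Jamal]; [PP beside your fragile familiar solution during some ancient road behind us] …. Total: 8.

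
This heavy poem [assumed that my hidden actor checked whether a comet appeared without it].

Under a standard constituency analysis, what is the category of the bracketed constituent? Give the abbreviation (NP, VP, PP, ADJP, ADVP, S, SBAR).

VP

"assumed" is the head of the bracketed span, so the span is a verb phrase: VP.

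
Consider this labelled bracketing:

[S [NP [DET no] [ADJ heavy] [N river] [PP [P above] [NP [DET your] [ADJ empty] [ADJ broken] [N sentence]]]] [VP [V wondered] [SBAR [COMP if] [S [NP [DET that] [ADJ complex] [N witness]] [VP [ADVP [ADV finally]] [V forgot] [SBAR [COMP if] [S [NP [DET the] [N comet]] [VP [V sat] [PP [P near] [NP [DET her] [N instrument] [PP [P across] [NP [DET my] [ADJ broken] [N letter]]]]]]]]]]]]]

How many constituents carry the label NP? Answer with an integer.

Listing each NP by its span: [NP no heavy river above your empty broken sentence]; [NP your empty broken sentence]; [NP that complex witness]; [NP the comet]; [NP her instrument across my broken letter]; [NP my broken letter] — that makes 6.

6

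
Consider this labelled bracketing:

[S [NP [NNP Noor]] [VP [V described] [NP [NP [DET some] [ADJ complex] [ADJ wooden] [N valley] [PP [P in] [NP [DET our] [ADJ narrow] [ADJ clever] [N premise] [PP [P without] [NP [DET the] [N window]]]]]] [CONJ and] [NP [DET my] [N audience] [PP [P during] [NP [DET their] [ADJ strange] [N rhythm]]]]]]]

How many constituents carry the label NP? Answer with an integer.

Scanning left to right, an opening `[NP` appears at word positions 1, 3, 3, 8, 13, 16, 19 — 7 in total.

7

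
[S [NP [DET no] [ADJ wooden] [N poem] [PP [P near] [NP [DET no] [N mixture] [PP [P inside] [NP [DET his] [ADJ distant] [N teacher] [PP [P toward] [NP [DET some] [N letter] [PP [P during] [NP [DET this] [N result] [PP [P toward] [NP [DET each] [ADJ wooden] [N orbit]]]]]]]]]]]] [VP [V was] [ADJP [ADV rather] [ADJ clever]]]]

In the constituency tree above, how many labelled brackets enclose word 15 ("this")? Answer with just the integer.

The word sits inside DET, which is inside NP, inside PP, inside NP, inside PP, inside NP, inside PP, inside NP, inside PP, inside NP, inside S — 11 brackets in all.

11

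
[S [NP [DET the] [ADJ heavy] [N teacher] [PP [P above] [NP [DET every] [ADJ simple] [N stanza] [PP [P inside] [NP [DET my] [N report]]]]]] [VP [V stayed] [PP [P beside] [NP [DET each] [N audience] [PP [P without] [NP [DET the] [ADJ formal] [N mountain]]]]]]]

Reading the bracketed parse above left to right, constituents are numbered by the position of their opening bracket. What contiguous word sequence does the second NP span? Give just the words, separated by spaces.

In left-to-right order the NP constituents are "the heavy teacher above every simple stanza inside my report"; "every simple stanza inside my report"; "my report"; "each audience without the formal mountain"; "the formal mountain". Number 2 is "every simple stanza inside my report".

every simple stanza inside my report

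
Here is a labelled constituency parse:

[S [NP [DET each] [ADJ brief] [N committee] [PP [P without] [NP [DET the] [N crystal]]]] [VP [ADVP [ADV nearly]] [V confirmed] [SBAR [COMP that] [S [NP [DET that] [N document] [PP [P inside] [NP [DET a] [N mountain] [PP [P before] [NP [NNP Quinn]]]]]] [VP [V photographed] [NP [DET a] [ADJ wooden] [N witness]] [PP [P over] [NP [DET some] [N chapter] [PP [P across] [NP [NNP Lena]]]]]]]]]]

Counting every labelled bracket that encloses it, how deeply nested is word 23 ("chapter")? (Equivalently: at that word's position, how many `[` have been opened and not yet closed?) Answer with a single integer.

8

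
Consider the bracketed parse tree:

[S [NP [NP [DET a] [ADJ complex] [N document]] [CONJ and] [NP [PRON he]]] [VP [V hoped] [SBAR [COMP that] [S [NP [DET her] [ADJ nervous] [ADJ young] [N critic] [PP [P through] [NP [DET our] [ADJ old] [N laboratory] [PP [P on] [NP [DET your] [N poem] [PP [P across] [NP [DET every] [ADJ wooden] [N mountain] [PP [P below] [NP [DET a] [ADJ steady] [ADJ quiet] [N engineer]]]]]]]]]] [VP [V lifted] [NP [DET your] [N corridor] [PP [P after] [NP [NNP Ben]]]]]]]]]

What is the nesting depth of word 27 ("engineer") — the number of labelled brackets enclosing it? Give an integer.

14

Counting open brackets not yet closed at "engineer": [S [VP [SBAR [S [NP [PP [NP [PP [NP [PP [NP [PP [NP [N = 14.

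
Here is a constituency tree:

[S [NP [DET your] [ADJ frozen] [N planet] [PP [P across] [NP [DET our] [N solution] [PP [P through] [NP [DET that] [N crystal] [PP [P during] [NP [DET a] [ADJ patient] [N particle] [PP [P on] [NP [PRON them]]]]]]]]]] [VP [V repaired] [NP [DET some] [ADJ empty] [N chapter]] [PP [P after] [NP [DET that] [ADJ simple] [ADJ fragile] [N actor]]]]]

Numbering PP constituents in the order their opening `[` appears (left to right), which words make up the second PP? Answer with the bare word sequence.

through that crystal during a patient particle on them

In left-to-right order the PP constituents are "across our solution through that crystal during a patient particle on them"; "through that crystal during a patient particle on them"; "during a patient particle on them"; "on them"; "after that simple fragile actor". Number 2 is "through that crystal during a patient particle on them".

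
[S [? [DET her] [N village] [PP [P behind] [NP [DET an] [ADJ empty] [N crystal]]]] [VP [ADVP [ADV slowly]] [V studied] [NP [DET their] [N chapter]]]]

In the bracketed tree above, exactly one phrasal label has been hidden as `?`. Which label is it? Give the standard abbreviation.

NP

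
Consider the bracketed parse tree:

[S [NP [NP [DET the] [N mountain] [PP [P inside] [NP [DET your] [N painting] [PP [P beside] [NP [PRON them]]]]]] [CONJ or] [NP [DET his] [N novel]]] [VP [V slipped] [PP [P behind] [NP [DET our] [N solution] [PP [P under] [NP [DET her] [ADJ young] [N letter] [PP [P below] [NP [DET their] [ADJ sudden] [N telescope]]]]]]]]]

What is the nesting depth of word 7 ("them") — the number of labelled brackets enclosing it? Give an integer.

8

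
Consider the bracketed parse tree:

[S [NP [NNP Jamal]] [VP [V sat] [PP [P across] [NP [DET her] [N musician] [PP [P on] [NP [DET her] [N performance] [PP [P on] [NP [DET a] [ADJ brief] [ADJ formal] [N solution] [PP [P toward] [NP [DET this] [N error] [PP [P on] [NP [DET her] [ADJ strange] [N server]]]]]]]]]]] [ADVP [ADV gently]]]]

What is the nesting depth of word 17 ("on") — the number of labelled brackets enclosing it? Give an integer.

Path from the root down to the word: S → VP → PP → NP → PP → NP → PP → NP → PP → NP → PP → P. That is 12 enclosing brackets.

12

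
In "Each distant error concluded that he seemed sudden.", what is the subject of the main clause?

each distant error

"each distant error" is the NP that combines with the VP headed by "concluded" to form the main clause — the subject.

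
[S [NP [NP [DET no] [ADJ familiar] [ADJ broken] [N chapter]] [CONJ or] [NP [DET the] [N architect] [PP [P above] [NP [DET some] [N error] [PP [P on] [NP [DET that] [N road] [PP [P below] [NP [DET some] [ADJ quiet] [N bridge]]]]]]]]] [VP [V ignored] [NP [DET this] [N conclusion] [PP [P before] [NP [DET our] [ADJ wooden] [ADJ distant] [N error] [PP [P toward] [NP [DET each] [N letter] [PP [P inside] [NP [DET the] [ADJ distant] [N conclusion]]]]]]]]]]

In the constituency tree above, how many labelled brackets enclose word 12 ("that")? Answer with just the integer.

8

The word sits inside DET, which is inside NP, inside PP, inside NP, inside PP, inside NP, inside NP, inside S — 8 brackets in all.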